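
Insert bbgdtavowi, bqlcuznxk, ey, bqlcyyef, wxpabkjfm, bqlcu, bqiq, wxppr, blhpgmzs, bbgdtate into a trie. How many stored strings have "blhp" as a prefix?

Walk to "blhp"; the words in its subtree are exactly those with that prefix.
Words under "blhp": blhpgmzs
Count: 1

1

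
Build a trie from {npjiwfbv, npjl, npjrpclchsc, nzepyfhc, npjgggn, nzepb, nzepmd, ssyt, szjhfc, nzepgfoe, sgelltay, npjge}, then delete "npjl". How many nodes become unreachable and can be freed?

1

A node on "npjl"'s path can go only if nothing else ends at it or branches off below it.
The suffix "l" (1 node) is used only by "npjl"; the node for "npj" still has the child "i", so pruning stops there.
Nodes removed: 1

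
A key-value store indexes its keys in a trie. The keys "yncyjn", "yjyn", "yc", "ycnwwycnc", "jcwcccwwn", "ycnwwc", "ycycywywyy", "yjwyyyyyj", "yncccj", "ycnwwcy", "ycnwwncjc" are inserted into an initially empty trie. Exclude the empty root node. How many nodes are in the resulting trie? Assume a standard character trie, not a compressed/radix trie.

Insert word by word; a character creates a node only if that edge doesn't already exist:
  "yncyjn" → 6 new (y, n, c, y, j, n)
  "yjyn" → prefix "y" already present; 3 new (j, y, n)
  "yc" → prefix "y" already present; 1 new (c)
  "ycnwwycnc" → prefix "yc" already present; 7 new (n, w, w, y, c, n, c)
  "jcwcccwwn" → 9 new (j, c, w, c, c, c, w, w, n)
  "ycnwwc" → prefix "ycnww" already present; 1 new (c)
  "ycycywywyy" → prefix "yc" already present; 8 new (y, c, y, w, y, w, y, y)
  "yjwyyyyyj" → prefix "yj" already present; 7 new (w, y, y, y, y, y, j)
  "yncccj" → prefix "ync" already present; 3 new (c, c, j)
  "ycnwwcy" → prefix "ycnwwc" already present; 1 new (y)
  "ycnwwncjc" → prefix "ycnww" already present; 4 new (n, c, j, c)
Total nodes = 6 + 3 + 1 + 7 + 9 + 1 + 8 + 7 + 3 + 1 + 4 = 50

50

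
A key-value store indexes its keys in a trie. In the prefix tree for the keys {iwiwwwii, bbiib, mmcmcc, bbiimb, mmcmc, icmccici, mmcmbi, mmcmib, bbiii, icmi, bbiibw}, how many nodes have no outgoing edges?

Leaves are exactly the stored words that no other stored word extends.
Those words: "bbiibw", "bbiii", "bbiimb", "icmccici", "icmi", "iwiwwwii", "mmcmbi", "mmcmcc", "mmcmib"
Leaf count: 9

9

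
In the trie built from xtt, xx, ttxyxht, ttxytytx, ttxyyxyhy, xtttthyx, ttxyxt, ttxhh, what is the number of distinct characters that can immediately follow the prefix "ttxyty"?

1

Follow the path "ttxyty" to its node, then look at its outgoing edges.
Distinct next characters after "ttxyty": t.
That node has 1 child edge.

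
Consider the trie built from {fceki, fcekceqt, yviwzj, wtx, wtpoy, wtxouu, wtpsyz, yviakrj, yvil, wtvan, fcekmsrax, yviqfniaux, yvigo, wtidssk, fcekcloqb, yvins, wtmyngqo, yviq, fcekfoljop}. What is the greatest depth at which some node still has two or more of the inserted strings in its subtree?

The deepest shared node is where two words last agree before diverging.
"fcekceqt" and "fcekcloqb" agree on "fcekc" (5 characters) before diverging; nothing deeper is shared.
Longest shared-prefix length: 5

5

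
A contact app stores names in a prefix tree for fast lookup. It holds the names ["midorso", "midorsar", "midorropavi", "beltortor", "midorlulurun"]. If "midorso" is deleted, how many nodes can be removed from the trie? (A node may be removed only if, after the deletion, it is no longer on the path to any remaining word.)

After clearing the end-marker at "midorso", prune upward until reaching a node still needed by another word.
The suffix "o" (1 node) is used only by "midorso"; the node for "midors" still has the child "a", so pruning stops there.
Nodes removed: 1

1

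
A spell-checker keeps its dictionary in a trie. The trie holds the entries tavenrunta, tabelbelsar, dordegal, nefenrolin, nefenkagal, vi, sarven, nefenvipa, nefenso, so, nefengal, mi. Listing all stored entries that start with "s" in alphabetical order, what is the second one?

DFS of the "s" subtree visits, in order: "sarven", "so"
Position 2: so

so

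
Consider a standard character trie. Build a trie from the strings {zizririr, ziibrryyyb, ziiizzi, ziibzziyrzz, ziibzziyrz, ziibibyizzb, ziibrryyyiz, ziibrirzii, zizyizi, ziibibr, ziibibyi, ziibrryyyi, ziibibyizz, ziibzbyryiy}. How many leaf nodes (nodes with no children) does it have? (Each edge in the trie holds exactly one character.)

A leaf is a node with no children — equivalently, the end of a word that is not a proper prefix of any other stored word.
Those words: "ziibibr", "ziibibyizzb", "ziibrirzii", "ziibrryyyb", "ziibrryyyiz", "ziibzbyryiy", "ziibzziyrzz", "ziiizzi", "zizririr", "zizyizi"
Leaf count: 10

10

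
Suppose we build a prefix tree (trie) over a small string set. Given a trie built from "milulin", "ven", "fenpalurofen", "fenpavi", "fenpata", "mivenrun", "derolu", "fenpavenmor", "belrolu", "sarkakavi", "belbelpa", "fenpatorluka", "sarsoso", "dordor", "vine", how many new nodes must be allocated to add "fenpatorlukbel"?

Walking "fenpatorlukbel" from the root, the first 11 characters ("fenpatorluk") follow existing edges; "b" is the first miss.
Each of the 3 remaining characters creates one node.

3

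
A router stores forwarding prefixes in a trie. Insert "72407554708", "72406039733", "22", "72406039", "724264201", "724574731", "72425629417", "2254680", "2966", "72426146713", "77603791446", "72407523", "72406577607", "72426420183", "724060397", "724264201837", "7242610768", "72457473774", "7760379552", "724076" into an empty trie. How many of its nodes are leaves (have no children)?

Leaves are exactly the stored words that no other stored word extends.
Those words: "2254680", "2966", "72406039733", "72406577607", "72407523", "72407554708", "724076", "72425629417", "7242610768", "72426146713", "724264201837", "724574731", "72457473774", "77603791446", "7760379552"
Leaf count: 15

15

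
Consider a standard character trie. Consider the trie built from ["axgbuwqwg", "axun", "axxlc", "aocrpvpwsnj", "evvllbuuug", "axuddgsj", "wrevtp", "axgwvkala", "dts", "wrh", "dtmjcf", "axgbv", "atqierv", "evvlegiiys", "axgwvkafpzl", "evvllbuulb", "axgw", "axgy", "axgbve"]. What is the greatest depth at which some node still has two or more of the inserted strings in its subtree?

The deepest shared node is where two words last agree before diverging.
e.g. "evvllbuulb" and "evvllbuuug" share the prefix "evvllbuu" of length 8; no pair shares a longer one.
Longest shared-prefix length: 8

8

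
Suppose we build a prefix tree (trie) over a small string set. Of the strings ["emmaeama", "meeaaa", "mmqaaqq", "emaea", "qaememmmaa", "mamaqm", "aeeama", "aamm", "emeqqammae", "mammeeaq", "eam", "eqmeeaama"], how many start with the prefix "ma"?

Walk to "ma"; the words in its subtree are exactly those with that prefix.
Words under "ma": mamaqm, mammeeaq
Count: 2

2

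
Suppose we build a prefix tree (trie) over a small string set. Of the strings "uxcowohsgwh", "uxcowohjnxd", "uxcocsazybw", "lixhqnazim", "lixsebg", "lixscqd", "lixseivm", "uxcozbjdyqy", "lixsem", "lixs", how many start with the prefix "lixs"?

Walk to "lixs"; the words in its subtree are exactly those with that prefix.
Words under "lixs": lixs, lixscqd, lixsebg, lixseivm, lixsem
Count: 5

5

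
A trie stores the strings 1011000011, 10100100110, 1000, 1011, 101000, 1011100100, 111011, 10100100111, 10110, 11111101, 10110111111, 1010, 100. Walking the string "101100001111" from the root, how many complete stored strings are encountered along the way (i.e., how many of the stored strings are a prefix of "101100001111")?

Check each prefix of "101100001111" against the stored set — each match is an end-marker on the path.
Prefixes of the query that are stored words: "1011", "10110", "1011000011"
Count: 3

3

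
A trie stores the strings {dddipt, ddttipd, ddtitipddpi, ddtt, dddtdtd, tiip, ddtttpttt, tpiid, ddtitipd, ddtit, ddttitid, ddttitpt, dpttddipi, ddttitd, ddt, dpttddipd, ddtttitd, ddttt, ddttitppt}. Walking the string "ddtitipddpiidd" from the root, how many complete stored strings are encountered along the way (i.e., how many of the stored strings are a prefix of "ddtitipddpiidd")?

4

Traverse "ddtitipddpiidd" character by character; count nodes along the way that are marked as word ends.
Prefixes of the query that are stored words: "ddt", "ddtit", "ddtitipd", "ddtitipddpi"
Count: 4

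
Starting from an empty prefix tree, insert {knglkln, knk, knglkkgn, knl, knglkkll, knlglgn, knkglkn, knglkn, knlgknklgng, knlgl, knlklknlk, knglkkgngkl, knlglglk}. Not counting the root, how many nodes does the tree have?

41

Insert word by word; a character creates a node only if that edge doesn't already exist:
  "knglkln" → 7 new (k, n, g, l, k, l, n)
  "knk" → prefix "kn" already present; 1 new (k)
  "knglkkgn" → prefix "knglk" already present; 3 new (k, g, n)
  "knl" → prefix "kn" already present; 1 new (l)
  "knglkkll" → prefix "knglkk" already present; 2 new (l, l)
  "knlglgn" → prefix "knl" already present; 4 new (g, l, g, n)
  "knkglkn" → prefix "knk" already present; 4 new (g, l, k, n)
  "knglkn" → prefix "knglk" already present; 1 new (n)
  "knlgknklgng" → prefix "knlg" already present; 7 new (k, n, k, l, g, n, g)
  "knlgl" → prefix "knlgl" already present; 0 new (none)
  "knlklknlk" → prefix "knl" already present; 6 new (k, l, k, n, l, k)
  "knglkkgngkl" → prefix "knglkkgn" already present; 3 new (g, k, l)
  "knlglglk" → prefix "knlglg" already present; 2 new (l, k)
Total nodes = 7 + 1 + 3 + 1 + 2 + 4 + 4 + 1 + 7 + 0 + 6 + 3 + 2 = 41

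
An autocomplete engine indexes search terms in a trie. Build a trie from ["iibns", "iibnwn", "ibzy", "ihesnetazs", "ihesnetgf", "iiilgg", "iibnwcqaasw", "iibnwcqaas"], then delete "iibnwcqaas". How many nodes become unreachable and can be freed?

A node on "iibnwcqaas"'s path can go only if nothing else ends at it or branches off below it.
Every node on "iibnwcqaas" is still needed (e.g. by "iibnwcqaasw"), so nothing is freed.
Nodes removed: 0

0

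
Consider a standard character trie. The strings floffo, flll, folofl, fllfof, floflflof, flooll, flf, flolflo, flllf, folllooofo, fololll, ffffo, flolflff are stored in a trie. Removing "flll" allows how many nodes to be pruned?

Walk "flll" from the leaf back toward the root, removing each node that no remaining word uses.
Every node on "flll" is still needed (e.g. by "flllf"), so nothing is freed.
Nodes removed: 0

0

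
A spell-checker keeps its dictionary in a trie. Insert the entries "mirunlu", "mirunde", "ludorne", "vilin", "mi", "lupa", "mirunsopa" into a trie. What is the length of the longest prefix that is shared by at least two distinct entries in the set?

5

Look for the deepest trie node that still has at least two words in its subtree.
e.g. "mirunde" and "mirunlu" share the prefix "mirun" of length 5; no pair shares a longer one.
Longest shared-prefix length: 5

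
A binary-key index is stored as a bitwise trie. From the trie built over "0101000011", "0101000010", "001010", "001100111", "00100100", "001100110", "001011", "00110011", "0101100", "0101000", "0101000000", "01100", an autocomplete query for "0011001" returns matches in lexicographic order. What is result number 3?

001100111

Words with prefix "0011001", in lexicographic order: "00110011", "001100110", "001100111"
Position 3: 001100111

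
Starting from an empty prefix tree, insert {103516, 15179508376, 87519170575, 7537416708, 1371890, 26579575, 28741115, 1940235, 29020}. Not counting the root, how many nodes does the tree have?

68

For each word, the new-node count is its length minus the longest prefix already in the trie:
  "103516" → 6 new (1, 0, 3, 5, 1, 6)
  "15179508376" → prefix "1" already present; 10 new (5, 1, 7, 9, 5, 0, 8, 3, 7, 6)
  "87519170575" → 11 new (8, 7, 5, 1, 9, 1, 7, 0, 5, 7, 5)
  "7537416708" → 10 new (7, 5, 3, 7, 4, 1, 6, 7, 0, 8)
  "1371890" → prefix "1" already present; 6 new (3, 7, 1, 8, 9, 0)
  "26579575" → 8 new (2, 6, 5, 7, 9, 5, 7, 5)
  "28741115" → prefix "2" already present; 7 new (8, 7, 4, 1, 1, 1, 5)
  "1940235" → prefix "1" already present; 6 new (9, 4, 0, 2, 3, 5)
  "29020" → prefix "2" already present; 4 new (9, 0, 2, 0)
Total nodes = 6 + 10 + 11 + 10 + 6 + 8 + 7 + 6 + 4 = 68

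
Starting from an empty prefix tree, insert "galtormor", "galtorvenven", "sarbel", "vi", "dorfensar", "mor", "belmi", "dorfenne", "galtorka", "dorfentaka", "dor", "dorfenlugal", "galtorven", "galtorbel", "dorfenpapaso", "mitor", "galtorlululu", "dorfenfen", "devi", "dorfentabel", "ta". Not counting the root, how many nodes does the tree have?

For each word, the new-node count is its length minus the longest prefix already in the trie:
  "galtormor" → 9 new (g, a, l, t, o, r, m, o, r)
  "galtorvenven" → prefix "galtor" already present; 6 new (v, e, n, v, e, n)
  "sarbel" → 6 new (s, a, r, b, e, l)
  "vi" → 2 new (v, i)
  "dorfensar" → 9 new (d, o, r, f, e, n, s, a, r)
  "mor" → 3 new (m, o, r)
  "belmi" → 5 new (b, e, l, m, i)
  "dorfenne" → prefix "dorfen" already present; 2 new (n, e)
  "galtorka" → prefix "galtor" already present; 2 new (k, a)
  "dorfentaka" → prefix "dorfen" already present; 4 new (t, a, k, a)
  "dor" → prefix "dor" already present; 0 new (none)
  "dorfenlugal" → prefix "dorfen" already present; 5 new (l, u, g, a, l)
  "galtorven" → prefix "galtorven" already present; 0 new (none)
  "galtorbel" → prefix "galtor" already present; 3 new (b, e, l)
  "dorfenpapaso" → prefix "dorfen" already present; 6 new (p, a, p, a, s, o)
  "mitor" → prefix "m" already present; 4 new (i, t, o, r)
  "galtorlululu" → prefix "galtor" already present; 6 new (l, u, l, u, l, u)
  "dorfenfen" → prefix "dorfen" already present; 3 new (f, e, n)
  "devi" → prefix "d" already present; 3 new (e, v, i)
  "dorfentabel" → prefix "dorfenta" already present; 3 new (b, e, l)
  "ta" → 2 new (t, a)
Total nodes = 9 + 6 + 6 + 2 + 9 + 3 + 5 + 2 + 2 + 4 + 0 + 5 + 0 + 3 + 6 + 4 + 6 + 3 + 3 + 3 + 2 = 83

83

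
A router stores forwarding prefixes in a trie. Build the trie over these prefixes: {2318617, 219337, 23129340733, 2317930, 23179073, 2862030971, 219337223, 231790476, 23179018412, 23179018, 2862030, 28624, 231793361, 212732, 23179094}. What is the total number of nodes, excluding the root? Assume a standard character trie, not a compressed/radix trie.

Insert word by word; a character creates a node only if that edge doesn't already exist:
  "2318617" → 7 new (2, 3, 1, 8, 6, 1, 7)
  "219337" → prefix "2" already present; 5 new (1, 9, 3, 3, 7)
  "23129340733" → prefix "231" already present; 8 new (2, 9, 3, 4, 0, 7, 3, 3)
  "2317930" → prefix "231" already present; 4 new (7, 9, 3, 0)
  "23179073" → prefix "23179" already present; 3 new (0, 7, 3)
  "2862030971" → prefix "2" already present; 9 new (8, 6, 2, 0, 3, 0, 9, 7, 1)
  "219337223" → prefix "219337" already present; 3 new (2, 2, 3)
  "231790476" → prefix "231790" already present; 3 new (4, 7, 6)
  "23179018412" → prefix "231790" already present; 5 new (1, 8, 4, 1, 2)
  "23179018" → prefix "23179018" already present; 0 new (none)
  "2862030" → prefix "2862030" already present; 0 new (none)
  "28624" → prefix "2862" already present; 1 new (4)
  "231793361" → prefix "231793" already present; 3 new (3, 6, 1)
  "212732" → prefix "21" already present; 4 new (2, 7, 3, 2)
  "23179094" → prefix "231790" already present; 2 new (9, 4)
Total nodes = 7 + 5 + 8 + 4 + 3 + 9 + 3 + 3 + 5 + 0 + 0 + 1 + 3 + 4 + 2 = 57

57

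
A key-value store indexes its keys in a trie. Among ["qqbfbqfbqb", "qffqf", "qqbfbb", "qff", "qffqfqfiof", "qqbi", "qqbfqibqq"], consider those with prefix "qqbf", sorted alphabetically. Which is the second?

qqbfbqfbqb

DFS of the "qqbf" subtree visits, in order: "qqbfbb", "qqbfbqfbqb", "qqbfqibqq"
The 2nd is qqbfbqfbqb.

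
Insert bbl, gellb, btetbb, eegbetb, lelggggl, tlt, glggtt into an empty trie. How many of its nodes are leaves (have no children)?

Leaves are exactly the stored words that no other stored word extends.
Those words: "bbl", "btetbb", "eegbetb", "gellb", "glggtt", "lelggggl", "tlt"
Leaf count: 7

7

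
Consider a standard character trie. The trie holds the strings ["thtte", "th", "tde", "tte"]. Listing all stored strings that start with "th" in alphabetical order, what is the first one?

DFS of the "th" subtree visits, in order: "th", "thtte"
Position 1: th

th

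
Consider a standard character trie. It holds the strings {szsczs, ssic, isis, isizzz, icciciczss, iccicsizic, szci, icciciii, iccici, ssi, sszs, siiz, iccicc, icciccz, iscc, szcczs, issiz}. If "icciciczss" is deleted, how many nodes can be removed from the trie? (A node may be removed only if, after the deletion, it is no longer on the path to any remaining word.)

4

After clearing the end-marker at "icciciczss", prune upward until reaching a node still needed by another word.
The suffix "czss" (4 nodes) is used only by "icciciczss"; the node for "iccici" still has the child "i", so pruning stops there.
Nodes removed: 4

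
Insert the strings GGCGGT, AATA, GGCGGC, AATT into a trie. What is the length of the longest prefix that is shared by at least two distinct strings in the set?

The deepest shared node is where two words last agree before diverging.
"GGCGGC" and "GGCGGT" agree on "GGCGG" (5 characters) before diverging; nothing deeper is shared.
Longest shared-prefix length: 5

5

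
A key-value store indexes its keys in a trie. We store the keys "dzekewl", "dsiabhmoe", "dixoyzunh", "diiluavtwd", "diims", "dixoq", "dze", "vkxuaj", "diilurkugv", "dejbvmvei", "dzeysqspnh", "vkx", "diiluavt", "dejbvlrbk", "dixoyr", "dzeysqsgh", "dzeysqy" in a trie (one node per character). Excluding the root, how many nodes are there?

68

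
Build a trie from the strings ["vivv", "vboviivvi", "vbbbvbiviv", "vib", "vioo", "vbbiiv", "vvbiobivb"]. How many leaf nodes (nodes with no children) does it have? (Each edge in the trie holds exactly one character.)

Leaves are exactly the stored words that no other stored word extends.
Those words: "vbbbvbiviv", "vbbiiv", "vboviivvi", "vib", "vioo", "vivv", "vvbiobivb"
Leaf count: 7

7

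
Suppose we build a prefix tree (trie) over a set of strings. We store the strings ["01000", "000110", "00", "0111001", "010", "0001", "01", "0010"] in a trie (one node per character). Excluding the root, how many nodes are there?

For each word, the new-node count is its length minus the longest prefix already in the trie:
  "01000" → 5 new (0, 1, 0, 0, 0)
  "000110" → prefix "0" already present; 5 new (0, 0, 1, 1, 0)
  "00" → prefix "00" already present; 0 new (none)
  "0111001" → prefix "01" already present; 5 new (1, 1, 0, 0, 1)
  "010" → prefix "010" already present; 0 new (none)
  "0001" → prefix "0001" already present; 0 new (none)
  "01" → prefix "01" already present; 0 new (none)
  "0010" → prefix "00" already present; 2 new (1, 0)
Total nodes = 5 + 5 + 0 + 5 + 0 + 0 + 0 + 2 = 17

17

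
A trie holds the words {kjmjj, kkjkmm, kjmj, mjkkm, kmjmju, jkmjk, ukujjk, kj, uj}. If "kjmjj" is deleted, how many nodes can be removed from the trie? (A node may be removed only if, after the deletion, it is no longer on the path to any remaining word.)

1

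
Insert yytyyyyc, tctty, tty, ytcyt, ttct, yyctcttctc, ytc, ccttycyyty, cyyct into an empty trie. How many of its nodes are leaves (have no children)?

8

A leaf is a node with no children — equivalently, the end of a word that is not a proper prefix of any other stored word.
Those words: "ccttycyyty", "cyyct", "tctty", "ttct", "tty", "ytcyt", "yyctcttctc", "yytyyyyc"
Leaf count: 8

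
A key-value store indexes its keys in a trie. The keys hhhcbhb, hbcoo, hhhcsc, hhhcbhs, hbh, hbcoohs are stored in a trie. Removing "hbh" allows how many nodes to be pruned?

A node on "hbh"'s path can go only if nothing else ends at it or branches off below it.
The suffix "h" (1 node) is used only by "hbh"; the node for "hb" still has the child "c", so pruning stops there.
Nodes removed: 1

1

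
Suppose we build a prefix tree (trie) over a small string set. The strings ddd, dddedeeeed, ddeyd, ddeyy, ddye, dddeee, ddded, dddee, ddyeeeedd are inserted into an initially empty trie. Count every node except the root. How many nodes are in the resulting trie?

23

For each word, the new-node count is its length minus the longest prefix already in the trie:
  "ddd" → 3 new (d, d, d)
  "dddedeeeed" → prefix "ddd" already present; 7 new (e, d, e, e, e, e, d)
  "ddeyd" → prefix "dd" already present; 3 new (e, y, d)
  "ddeyy" → prefix "ddey" already present; 1 new (y)
  "ddye" → prefix "dd" already present; 2 new (y, e)
  "dddeee" → prefix "ddde" already present; 2 new (e, e)
  "ddded" → prefix "ddded" already present; 0 new (none)
  "dddee" → prefix "dddee" already present; 0 new (none)
  "ddyeeeedd" → prefix "ddye" already present; 5 new (e, e, e, d, d)
Total nodes = 3 + 7 + 3 + 1 + 2 + 2 + 0 + 0 + 5 = 23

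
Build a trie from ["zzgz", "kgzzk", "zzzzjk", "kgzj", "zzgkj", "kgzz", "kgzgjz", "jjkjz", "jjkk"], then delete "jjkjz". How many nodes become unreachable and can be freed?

2

A node on "jjkjz"'s path can go only if nothing else ends at it or branches off below it.
The suffix "jz" (2 nodes) is used only by "jjkjz"; the node for "jjk" still has the child "k", so pruning stops there.
Nodes removed: 2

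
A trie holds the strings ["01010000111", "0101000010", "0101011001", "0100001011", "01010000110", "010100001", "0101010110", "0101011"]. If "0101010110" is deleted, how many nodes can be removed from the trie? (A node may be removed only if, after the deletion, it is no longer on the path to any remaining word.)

A node on "0101010110"'s path can go only if nothing else ends at it or branches off below it.
The suffix "0110" (4 nodes) is used only by "0101010110"; the node for "010101" still has the child "1", so pruning stops there.
Nodes removed: 4

4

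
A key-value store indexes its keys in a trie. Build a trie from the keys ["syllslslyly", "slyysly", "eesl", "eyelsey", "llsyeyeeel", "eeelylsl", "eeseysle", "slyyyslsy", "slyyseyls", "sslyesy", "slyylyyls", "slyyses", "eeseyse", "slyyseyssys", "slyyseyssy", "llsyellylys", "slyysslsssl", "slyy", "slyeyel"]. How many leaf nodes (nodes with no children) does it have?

A leaf is a node with no children — equivalently, the end of a word that is not a proper prefix of any other stored word.
Those words: "eeelylsl", "eeseyse", "eeseysle", "eesl", "eyelsey", "llsyellylys", "llsyeyeeel", "slyeyel", "slyylyyls", "slyyses", "slyyseyls", "slyyseyssys", "slyysly", "slyysslsssl", "slyyyslsy", "sslyesy", "syllslslyly"
Leaf count: 17

17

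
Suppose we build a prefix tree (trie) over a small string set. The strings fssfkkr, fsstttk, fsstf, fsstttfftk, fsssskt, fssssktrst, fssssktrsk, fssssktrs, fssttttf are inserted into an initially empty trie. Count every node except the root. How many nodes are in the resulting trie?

26

Trie structure (* marks end of a word):
(root)
└─ f
   └─ s
      └─ s
         ├─ f
         │  └─ k
         │     └─ k
         │        └─ r *
         ├─ s
         │  └─ s
         │     └─ k
         │        └─ t *
         │           └─ r
         │              └─ s *
         │                 ├─ k *
         │                 └─ t *
         └─ t
            ├─ f *
            └─ t
               └─ t
                  ├─ f
                  │  └─ f
                  │     └─ t
                  │        └─ k *
                  ├─ k *
                  └─ t
                     └─ f *
Counting every labelled node above: 26.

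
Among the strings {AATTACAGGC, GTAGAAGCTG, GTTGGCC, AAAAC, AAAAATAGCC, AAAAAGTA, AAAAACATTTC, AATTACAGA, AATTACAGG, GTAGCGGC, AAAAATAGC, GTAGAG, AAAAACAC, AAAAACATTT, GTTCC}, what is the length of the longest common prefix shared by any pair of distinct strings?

10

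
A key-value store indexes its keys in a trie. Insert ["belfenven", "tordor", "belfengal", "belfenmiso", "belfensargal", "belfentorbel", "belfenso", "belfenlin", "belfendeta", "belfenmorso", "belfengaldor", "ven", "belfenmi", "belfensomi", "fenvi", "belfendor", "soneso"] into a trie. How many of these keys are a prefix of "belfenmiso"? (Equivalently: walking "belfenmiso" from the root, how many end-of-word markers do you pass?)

2

Traverse "belfenmiso" character by character; count nodes along the way that are marked as word ends.
Prefixes of the query that are stored words: "belfenmi", "belfenmiso"
Count: 2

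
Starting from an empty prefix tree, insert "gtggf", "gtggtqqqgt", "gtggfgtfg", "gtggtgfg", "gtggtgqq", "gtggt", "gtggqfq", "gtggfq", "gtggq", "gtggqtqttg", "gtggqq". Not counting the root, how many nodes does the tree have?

30

Trace insertions, counting only characters that open a new branch:
  "gtggf" → 5 new (g, t, g, g, f)
  "gtggtqqqgt" → prefix "gtgg" already present; 6 new (t, q, q, q, g, t)
  "gtggfgtfg" → prefix "gtggf" already present; 4 new (g, t, f, g)
  "gtggtgfg" → prefix "gtggt" already present; 3 new (g, f, g)
  "gtggtgqq" → prefix "gtggtg" already present; 2 new (q, q)
  "gtggt" → prefix "gtggt" already present; 0 new (none)
  "gtggqfq" → prefix "gtgg" already present; 3 new (q, f, q)
  "gtggfq" → prefix "gtggf" already present; 1 new (q)
  "gtggq" → prefix "gtggq" already present; 0 new (none)
  "gtggqtqttg" → prefix "gtggq" already present; 5 new (t, q, t, t, g)
  "gtggqq" → prefix "gtggq" already present; 1 new (q)
Total nodes = 5 + 6 + 4 + 3 + 2 + 0 + 3 + 1 + 0 + 5 + 1 = 30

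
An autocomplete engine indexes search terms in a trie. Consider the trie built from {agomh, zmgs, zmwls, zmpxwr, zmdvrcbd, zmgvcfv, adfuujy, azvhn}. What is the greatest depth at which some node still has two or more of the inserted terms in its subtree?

3

Equivalently: take the maximum, over all pairs, of their longest common prefix length.
e.g. "zmgs" and "zmgvcfv" share the prefix "zmg" of length 3; no pair shares a longer one.
Longest shared-prefix length: 3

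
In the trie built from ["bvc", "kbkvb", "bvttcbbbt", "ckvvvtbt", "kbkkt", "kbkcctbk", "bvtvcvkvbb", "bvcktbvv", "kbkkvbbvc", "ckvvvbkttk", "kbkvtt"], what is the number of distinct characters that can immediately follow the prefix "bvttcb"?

Walk "bvttcb" from the root, arriving at one node.
Characters that immediately follow "bvttcb" among the stored strings: {b}.
That node has 1 child edge.

1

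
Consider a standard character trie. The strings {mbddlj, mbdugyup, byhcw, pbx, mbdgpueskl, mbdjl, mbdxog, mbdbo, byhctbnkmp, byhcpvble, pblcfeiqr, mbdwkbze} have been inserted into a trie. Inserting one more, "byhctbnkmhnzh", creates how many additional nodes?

"byhctbnkm" is already a path in the trie; the remaining "hnzh" must be added.
New nodes needed: |"byhctbnkmhnzh"| − 9 = 13 − 9 = 4.

4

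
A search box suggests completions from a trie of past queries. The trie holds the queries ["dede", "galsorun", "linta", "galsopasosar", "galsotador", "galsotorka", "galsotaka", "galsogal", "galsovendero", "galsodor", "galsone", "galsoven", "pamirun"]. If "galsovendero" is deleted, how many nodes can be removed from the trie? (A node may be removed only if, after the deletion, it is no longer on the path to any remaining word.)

After clearing the end-marker at "galsovendero", prune upward until reaching a node still needed by another word.
The suffix "dero" (4 nodes) is used only by "galsovendero"; "galsoven" is itself a stored word, so pruning stops there.
Nodes removed: 4

4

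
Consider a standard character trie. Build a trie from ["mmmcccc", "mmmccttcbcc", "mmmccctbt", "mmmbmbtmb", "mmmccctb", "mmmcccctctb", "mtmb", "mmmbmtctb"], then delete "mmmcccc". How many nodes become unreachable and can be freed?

0

After clearing the end-marker at "mmmcccc", prune upward until reaching a node still needed by another word.
Every node on "mmmcccc" is still needed (e.g. by "mmmcccctctb"), so nothing is freed.
Nodes removed: 0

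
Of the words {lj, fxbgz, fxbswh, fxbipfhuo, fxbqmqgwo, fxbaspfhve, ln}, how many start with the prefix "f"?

5

Filter for entries beginning with "f":
Matches: "fxbaspfhve", "fxbgz", "fxbipfhuo", "fxbqmqgwo", "fxbswh"
Count: 5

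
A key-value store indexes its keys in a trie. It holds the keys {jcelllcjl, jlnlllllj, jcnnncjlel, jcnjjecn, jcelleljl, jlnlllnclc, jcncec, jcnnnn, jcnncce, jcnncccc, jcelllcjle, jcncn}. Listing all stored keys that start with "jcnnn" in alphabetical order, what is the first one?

Filter for "jcnnn…" and sort: "jcnnncjlel", "jcnnnn"
Position 1: jcnnncjlel

jcnnncjlel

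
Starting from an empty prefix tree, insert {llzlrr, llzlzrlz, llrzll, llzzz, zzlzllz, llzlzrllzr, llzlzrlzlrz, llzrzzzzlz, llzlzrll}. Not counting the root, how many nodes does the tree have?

For each word, the new-node count is its length minus the longest prefix already in the trie:
  "llzlrr" → 6 new (l, l, z, l, r, r)
  "llzlzrlz" → prefix "llzl" already present; 4 new (z, r, l, z)
  "llrzll" → prefix "ll" already present; 4 new (r, z, l, l)
  "llzzz" → prefix "llz" already present; 2 new (z, z)
  "zzlzllz" → 7 new (z, z, l, z, l, l, z)
  "llzlzrllzr" → prefix "llzlzrl" already present; 3 new (l, z, r)
  "llzlzrlzlrz" → prefix "llzlzrlz" already present; 3 new (l, r, z)
  "llzrzzzzlz" → prefix "llz" already present; 7 new (r, z, z, z, z, l, z)
  "llzlzrll" → prefix "llzlzrll" already present; 0 new (none)
Total nodes = 6 + 4 + 4 + 2 + 7 + 3 + 3 + 7 + 0 = 36

36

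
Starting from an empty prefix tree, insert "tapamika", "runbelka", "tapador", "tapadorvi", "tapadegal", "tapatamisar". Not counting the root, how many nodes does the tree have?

32

For each word, the new-node count is its length minus the longest prefix already in the trie:
  "tapamika" → 8 new (t, a, p, a, m, i, k, a)
  "runbelka" → 8 new (r, u, n, b, e, l, k, a)
  "tapador" → prefix "tapa" already present; 3 new (d, o, r)
  "tapadorvi" → prefix "tapador" already present; 2 new (v, i)
  "tapadegal" → prefix "tapad" already present; 4 new (e, g, a, l)
  "tapatamisar" → prefix "tapa" already present; 7 new (t, a, m, i, s, a, r)
Total nodes = 8 + 8 + 3 + 2 + 4 + 7 = 32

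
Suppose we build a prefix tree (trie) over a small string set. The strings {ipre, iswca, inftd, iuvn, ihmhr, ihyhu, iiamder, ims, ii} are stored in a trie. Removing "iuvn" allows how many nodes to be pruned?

3

After clearing the end-marker at "iuvn", prune upward until reaching a node still needed by another word.
The suffix "uvn" (3 nodes) is used only by "iuvn"; the node for "i" still has the child "p", so pruning stops there.
Nodes removed: 3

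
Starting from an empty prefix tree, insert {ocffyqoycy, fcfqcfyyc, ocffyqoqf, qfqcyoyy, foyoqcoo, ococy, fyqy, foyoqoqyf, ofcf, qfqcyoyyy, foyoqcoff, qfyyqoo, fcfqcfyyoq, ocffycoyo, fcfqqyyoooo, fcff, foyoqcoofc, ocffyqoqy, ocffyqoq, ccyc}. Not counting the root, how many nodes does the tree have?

78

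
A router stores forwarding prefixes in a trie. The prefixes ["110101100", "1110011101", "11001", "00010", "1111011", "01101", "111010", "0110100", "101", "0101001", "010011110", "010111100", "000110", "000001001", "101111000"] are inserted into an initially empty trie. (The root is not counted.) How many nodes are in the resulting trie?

For each word, the new-node count is its length minus the longest prefix already in the trie:
  "110101100" → 9 new (1, 1, 0, 1, 0, 1, 1, 0, 0)
  "1110011101" → prefix "11" already present; 8 new (1, 0, 0, 1, 1, 1, 0, 1)
  "11001" → prefix "110" already present; 2 new (0, 1)
  "00010" → 5 new (0, 0, 0, 1, 0)
  "1111011" → prefix "111" already present; 4 new (1, 0, 1, 1)
  "01101" → prefix "0" already present; 4 new (1, 1, 0, 1)
  "111010" → prefix "1110" already present; 2 new (1, 0)
  "0110100" → prefix "01101" already present; 2 new (0, 0)
  "101" → prefix "1" already present; 2 new (0, 1)
  "0101001" → prefix "01" already present; 5 new (0, 1, 0, 0, 1)
  "010011110" → prefix "010" already present; 6 new (0, 1, 1, 1, 1, 0)
  "010111100" → prefix "0101" already present; 5 new (1, 1, 1, 0, 0)
  "000110" → prefix "0001" already present; 2 new (1, 0)
  "000001001" → prefix "000" already present; 6 new (0, 0, 1, 0, 0, 1)
  "101111000" → prefix "101" already present; 6 new (1, 1, 1, 0, 0, 0)
Total nodes = 9 + 8 + 2 + 5 + 4 + 4 + 2 + 2 + 2 + 5 + 6 + 5 + 2 + 6 + 6 = 68

68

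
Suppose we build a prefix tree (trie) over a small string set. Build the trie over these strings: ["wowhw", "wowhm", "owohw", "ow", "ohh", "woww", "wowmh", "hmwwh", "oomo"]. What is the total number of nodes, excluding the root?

24

Count nodes per top-level branch (shared prefixes stored once):
  'h'-branch (hmwwh): 5 nodes
  'o'-branch (ohh, oomo, ow, owohw): 10 nodes
  'w'-branch (wowhm, wowhw, wowmh, woww): 9 nodes
Sum: 24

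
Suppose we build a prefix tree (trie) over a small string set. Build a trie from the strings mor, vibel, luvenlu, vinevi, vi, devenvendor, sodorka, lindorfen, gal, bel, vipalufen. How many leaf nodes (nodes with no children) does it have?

Leaves are exactly the stored words that no other stored word extends.
Those words: "bel", "devenvendor", "gal", "lindorfen", "luvenlu", "mor", "sodorka", "vibel", "vinevi", "vipalufen"
Leaf count: 10

10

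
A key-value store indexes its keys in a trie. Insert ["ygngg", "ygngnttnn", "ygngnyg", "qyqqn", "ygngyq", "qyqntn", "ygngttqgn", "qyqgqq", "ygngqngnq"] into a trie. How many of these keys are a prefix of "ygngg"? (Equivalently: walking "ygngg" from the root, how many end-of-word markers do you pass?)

1

Traverse "ygngg" character by character; count nodes along the way that are marked as word ends.
Prefixes of the query that are stored words: "ygngg"
Count: 1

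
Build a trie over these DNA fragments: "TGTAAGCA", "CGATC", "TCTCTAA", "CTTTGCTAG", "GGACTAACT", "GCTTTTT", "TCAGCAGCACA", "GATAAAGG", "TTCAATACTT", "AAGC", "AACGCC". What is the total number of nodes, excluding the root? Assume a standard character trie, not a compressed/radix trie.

Count nodes per top-level branch (shared prefixes stored once):
  'A'-branch (AACGCC, AAGC): 8 nodes
  'C'-branch (CGATC, CTTTGCTAG): 13 nodes
  'G'-branch (GATAAAGG, GCTTTTT, GGACTAACT): 22 nodes
  'T'-branch (TCAGCAGCACA, TCTCTAA, TGTAAGCA, TTCAATACTT): 32 nodes
Sum: 75

75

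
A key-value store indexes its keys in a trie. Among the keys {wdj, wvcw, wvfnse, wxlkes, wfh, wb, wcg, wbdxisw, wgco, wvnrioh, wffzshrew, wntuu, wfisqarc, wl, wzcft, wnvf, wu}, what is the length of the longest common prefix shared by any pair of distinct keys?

Equivalently: take the maximum, over all pairs, of their longest common prefix length.
e.g. "wb" and "wbdxisw" share the prefix "wb" of length 2; no pair shares a longer one.
Longest shared-prefix length: 2

2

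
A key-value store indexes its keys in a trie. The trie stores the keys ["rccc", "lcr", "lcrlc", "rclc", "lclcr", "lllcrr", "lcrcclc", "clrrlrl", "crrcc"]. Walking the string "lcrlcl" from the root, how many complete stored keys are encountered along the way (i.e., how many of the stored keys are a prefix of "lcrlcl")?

2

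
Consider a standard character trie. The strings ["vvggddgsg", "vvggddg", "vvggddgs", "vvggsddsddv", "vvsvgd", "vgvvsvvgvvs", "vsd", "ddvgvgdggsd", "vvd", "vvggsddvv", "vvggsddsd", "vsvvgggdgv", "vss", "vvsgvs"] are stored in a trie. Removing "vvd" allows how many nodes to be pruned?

1

After clearing the end-marker at "vvd", prune upward until reaching a node still needed by another word.
The suffix "d" (1 node) is used only by "vvd"; the node for "vv" still has the child "g", so pruning stops there.
Nodes removed: 1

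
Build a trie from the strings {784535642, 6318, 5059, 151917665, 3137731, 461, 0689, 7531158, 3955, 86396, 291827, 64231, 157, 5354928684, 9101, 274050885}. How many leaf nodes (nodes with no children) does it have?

16

A leaf is a node with no children — equivalently, the end of a word that is not a proper prefix of any other stored word.
Those words: "0689", "151917665", "157", "274050885", "291827", "3137731", "3955", "461", "5059", "5354928684", "6318", "64231", "7531158", "784535642", "86396", "9101"
Leaf count: 16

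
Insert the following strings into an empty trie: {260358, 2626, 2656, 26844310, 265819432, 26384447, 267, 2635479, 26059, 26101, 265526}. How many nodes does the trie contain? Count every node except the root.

41

For each word, the new-node count is its length minus the longest prefix already in the trie:
  "260358" → 6 new (2, 6, 0, 3, 5, 8)
  "2626" → prefix "26" already present; 2 new (2, 6)
  "2656" → prefix "26" already present; 2 new (5, 6)
  "26844310" → prefix "26" already present; 6 new (8, 4, 4, 3, 1, 0)
  "265819432" → prefix "265" already present; 6 new (8, 1, 9, 4, 3, 2)
  "26384447" → prefix "26" already present; 6 new (3, 8, 4, 4, 4, 7)
  "267" → prefix "26" already present; 1 new (7)
  "2635479" → prefix "263" already present; 4 new (5, 4, 7, 9)
  "26059" → prefix "260" already present; 2 new (5, 9)
  "26101" → prefix "26" already present; 3 new (1, 0, 1)
  "265526" → prefix "265" already present; 3 new (5, 2, 6)
Total nodes = 6 + 2 + 2 + 6 + 6 + 6 + 1 + 4 + 2 + 3 + 3 = 41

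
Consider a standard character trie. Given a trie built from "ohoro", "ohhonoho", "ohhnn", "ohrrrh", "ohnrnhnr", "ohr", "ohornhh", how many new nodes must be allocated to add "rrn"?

3

"rrn" shares no prefix with any stored word, so all 3 characters open new nodes.
3 − 0 = 3 new nodes.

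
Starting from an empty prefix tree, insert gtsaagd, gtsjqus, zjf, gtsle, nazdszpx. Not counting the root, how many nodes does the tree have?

24

Trie structure (* marks end of a word):
(root)
├─ g
│  └─ t
│     └─ s
│        ├─ a
│        │  └─ a
│        │     └─ g
│        │        └─ d *
│        ├─ j
│        │  └─ q
│        │     └─ u
│        │        └─ s *
│        └─ l
│           └─ e *
├─ n
│  └─ a
│     └─ z
│        └─ d
│           └─ s
│              └─ z
│                 └─ p
│                    └─ x *
└─ z
   └─ j
      └─ f *
Counting every labelled node above: 24.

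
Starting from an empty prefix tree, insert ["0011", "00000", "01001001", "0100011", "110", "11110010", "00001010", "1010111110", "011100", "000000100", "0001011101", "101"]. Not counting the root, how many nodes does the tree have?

54

Trace insertions, counting only characters that open a new branch:
  "0011" → 4 new (0, 0, 1, 1)
  "00000" → prefix "00" already present; 3 new (0, 0, 0)
  "01001001" → prefix "0" already present; 7 new (1, 0, 0, 1, 0, 0, 1)
  "0100011" → prefix "0100" already present; 3 new (0, 1, 1)
  "110" → 3 new (1, 1, 0)
  "11110010" → prefix "11" already present; 6 new (1, 1, 0, 0, 1, 0)
  "00001010" → prefix "0000" already present; 4 new (1, 0, 1, 0)
  "1010111110" → prefix "1" already present; 9 new (0, 1, 0, 1, 1, 1, 1, 1, 0)
  "011100" → prefix "01" already present; 4 new (1, 1, 0, 0)
  "000000100" → prefix "00000" already present; 4 new (0, 1, 0, 0)
  "0001011101" → prefix "000" already present; 7 new (1, 0, 1, 1, 1, 0, 1)
  "101" → prefix "101" already present; 0 new (none)
Total nodes = 4 + 3 + 7 + 3 + 3 + 6 + 4 + 9 + 4 + 4 + 7 + 0 = 54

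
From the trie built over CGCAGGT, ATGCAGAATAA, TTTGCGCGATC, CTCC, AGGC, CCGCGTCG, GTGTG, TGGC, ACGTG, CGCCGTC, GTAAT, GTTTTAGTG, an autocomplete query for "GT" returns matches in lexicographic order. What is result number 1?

Words with prefix "GT", in lexicographic order: "GTAAT", "GTGTG", "GTTTTAGTG"
Position 1: GTAAT

GTAAT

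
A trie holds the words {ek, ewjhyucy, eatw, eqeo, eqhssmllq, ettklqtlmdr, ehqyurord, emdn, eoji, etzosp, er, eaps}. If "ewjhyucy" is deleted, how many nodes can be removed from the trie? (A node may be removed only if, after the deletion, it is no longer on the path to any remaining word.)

After clearing the end-marker at "ewjhyucy", prune upward until reaching a node still needed by another word.
The suffix "wjhyucy" (7 nodes) is used only by "ewjhyucy"; the node for "e" still has the child "k", so pruning stops there.
Nodes removed: 7

7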